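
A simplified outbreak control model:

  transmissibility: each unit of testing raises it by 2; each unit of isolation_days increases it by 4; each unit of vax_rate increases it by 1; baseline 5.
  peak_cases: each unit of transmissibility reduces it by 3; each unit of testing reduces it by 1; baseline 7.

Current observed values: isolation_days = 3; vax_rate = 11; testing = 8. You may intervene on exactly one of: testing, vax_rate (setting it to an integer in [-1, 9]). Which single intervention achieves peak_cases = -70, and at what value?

Intervening on testing: with other inputs at their observed values, peak_cases = -7*testing - 77. Solving for -70 gives testing = -1, within [-1, 9].
Intervening on vax_rate: peak_cases = -3*vax_rate - 100. Reaching -70 requires vax_rate = -10, outside [-1, 9].

set testing = -1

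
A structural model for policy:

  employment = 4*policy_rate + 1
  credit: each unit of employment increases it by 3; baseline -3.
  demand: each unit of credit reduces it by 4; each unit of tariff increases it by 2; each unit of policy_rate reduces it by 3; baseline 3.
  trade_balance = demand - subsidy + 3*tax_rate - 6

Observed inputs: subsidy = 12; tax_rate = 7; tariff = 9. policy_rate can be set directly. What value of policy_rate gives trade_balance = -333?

policy_rate = 7

Substituting into the credit equation gives credit = 12*policy_rate.
So demand = -51*policy_rate + 21.
Substituting into the trade_balance equation gives trade_balance = -51*policy_rate + 24.
Solve -51*policy_rate + 24 = -333: policy_rate = (-333 - 24) / -51 = 7.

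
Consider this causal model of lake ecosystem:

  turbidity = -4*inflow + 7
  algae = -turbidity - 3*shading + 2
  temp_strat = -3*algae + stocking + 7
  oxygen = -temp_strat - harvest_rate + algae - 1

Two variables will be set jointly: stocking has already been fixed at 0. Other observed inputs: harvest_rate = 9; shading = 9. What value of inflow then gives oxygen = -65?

inflow = 5

With stocking held at 0:
Substituting into the algae equation gives algae = 4*inflow - 32.
This gives temp_strat = -12*inflow + 103.
This gives oxygen = 16*inflow - 145.
Solve 16*inflow - 145 = -65: inflow = (-65 + 145) / 16 = 5.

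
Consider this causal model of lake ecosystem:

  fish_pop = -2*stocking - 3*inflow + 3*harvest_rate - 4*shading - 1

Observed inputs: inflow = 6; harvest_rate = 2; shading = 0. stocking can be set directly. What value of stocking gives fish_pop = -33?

stocking = 10

Substituting into the fish_pop equation gives fish_pop = -2*stocking - 13.
Solve -2*stocking - 13 = -33: stocking = (-33 + 13) / -2 = 10.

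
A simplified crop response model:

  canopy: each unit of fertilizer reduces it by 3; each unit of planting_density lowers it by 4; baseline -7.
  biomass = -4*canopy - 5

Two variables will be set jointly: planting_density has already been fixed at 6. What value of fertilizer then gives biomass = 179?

With planting_density held at 6:
Substituting into the canopy equation gives canopy = -3*fertilizer - 31.
So biomass = 12*fertilizer + 119.
Solve 12*fertilizer + 119 = 179: fertilizer = (179 - 119) / 12 = 5.

fertilizer = 5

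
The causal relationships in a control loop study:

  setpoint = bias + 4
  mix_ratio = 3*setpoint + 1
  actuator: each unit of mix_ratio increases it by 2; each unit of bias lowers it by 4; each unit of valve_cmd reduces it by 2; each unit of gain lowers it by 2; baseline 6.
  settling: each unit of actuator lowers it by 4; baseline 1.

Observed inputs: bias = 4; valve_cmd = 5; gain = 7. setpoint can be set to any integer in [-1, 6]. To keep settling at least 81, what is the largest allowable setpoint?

setpoint = 2

Intervening on setpoint fixes its value directly, overriding its dependence on bias.
Substituting into the actuator equation gives actuator = 6*setpoint - 32.
Substituting into the settling equation gives settling = -24*setpoint + 129.
Require -24*setpoint + 129 ≥ 81, so setpoint ≤ 2.
The largest integer in [-1, 6] satisfying this is 2.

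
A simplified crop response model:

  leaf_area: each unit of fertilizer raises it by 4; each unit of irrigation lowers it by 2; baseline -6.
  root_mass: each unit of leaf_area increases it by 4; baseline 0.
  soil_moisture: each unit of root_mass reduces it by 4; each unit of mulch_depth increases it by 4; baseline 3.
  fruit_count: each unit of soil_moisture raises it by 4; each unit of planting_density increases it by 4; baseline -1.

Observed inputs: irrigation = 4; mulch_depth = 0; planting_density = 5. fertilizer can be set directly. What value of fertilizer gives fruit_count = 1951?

fertilizer = -4

Substituting into the leaf_area equation gives leaf_area = 4*fertilizer - 14.
Substituting into the root_mass equation gives root_mass = 16*fertilizer - 56.
So soil_moisture = -64*fertilizer + 227.
Substituting into the fruit_count equation gives fruit_count = -256*fertilizer + 927.
Solve -256*fertilizer + 927 = 1951: fertilizer = (1951 - 927) / -256 = -4.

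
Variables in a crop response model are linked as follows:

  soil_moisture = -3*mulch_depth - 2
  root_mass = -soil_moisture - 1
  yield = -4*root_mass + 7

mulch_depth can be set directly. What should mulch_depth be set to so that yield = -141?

Substituting into the root_mass equation gives root_mass = 3*mulch_depth + 1.
This gives yield = -12*mulch_depth + 3.
Solve -12*mulch_depth + 3 = -141: mulch_depth = (-141 - 3) / -12 = 12.

mulch_depth = 12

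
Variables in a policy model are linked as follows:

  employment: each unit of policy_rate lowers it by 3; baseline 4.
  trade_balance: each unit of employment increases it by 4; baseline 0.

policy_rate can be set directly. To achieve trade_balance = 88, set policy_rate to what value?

policy_rate = -6

Substituting into the trade_balance equation gives trade_balance = -12*policy_rate + 16.
Solve -12*policy_rate + 16 = 88: policy_rate = (88 - 16) / -12 = -6.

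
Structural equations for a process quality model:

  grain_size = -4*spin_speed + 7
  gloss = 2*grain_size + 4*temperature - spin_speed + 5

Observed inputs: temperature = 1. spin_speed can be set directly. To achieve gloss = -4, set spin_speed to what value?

spin_speed = 3

Substituting into the gloss equation gives gloss = -9*spin_speed + 23.
Solve -9*spin_speed + 23 = -4: spin_speed = (-4 - 23) / -9 = 3.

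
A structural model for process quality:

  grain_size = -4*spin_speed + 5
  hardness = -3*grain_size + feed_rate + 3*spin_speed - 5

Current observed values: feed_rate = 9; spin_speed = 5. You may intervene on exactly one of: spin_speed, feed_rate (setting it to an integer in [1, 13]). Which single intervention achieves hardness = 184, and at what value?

Intervening on spin_speed: with other inputs at their observed values, hardness = 15*spin_speed - 11. Solving for 184 gives spin_speed = 13, within [1, 13].
Intervening on feed_rate: hardness = feed_rate + 55. Reaching 184 requires feed_rate = 129, outside [1, 13].

set spin_speed = 13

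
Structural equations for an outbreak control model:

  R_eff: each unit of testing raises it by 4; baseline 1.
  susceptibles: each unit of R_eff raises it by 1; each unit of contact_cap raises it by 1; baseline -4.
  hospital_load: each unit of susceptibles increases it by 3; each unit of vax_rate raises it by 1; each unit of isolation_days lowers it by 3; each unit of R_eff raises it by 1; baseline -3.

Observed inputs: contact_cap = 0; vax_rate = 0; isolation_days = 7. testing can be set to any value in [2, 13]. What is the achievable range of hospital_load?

0 to 176

Substituting into the susceptibles equation gives susceptibles = 4*testing - 3.
Substituting into the hospital_load equation gives hospital_load = 16*testing - 32.
Linear in testing, so extremes are at the endpoints: testing = 2 gives hospital_load = 0; testing = 13 gives hospital_load = 176.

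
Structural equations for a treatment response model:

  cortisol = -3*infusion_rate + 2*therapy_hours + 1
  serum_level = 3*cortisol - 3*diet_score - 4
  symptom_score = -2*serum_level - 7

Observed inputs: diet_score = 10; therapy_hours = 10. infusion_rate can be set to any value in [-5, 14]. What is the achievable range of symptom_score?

-155 to 187

Substituting into the cortisol equation gives cortisol = -3*infusion_rate + 21.
So serum_level = -9*infusion_rate + 29.
Substituting into the symptom_score equation gives symptom_score = 18*infusion_rate - 65.
Linear in infusion_rate, so extremes are at the endpoints: infusion_rate = -5 gives symptom_score = -155; infusion_rate = 14 gives symptom_score = 187.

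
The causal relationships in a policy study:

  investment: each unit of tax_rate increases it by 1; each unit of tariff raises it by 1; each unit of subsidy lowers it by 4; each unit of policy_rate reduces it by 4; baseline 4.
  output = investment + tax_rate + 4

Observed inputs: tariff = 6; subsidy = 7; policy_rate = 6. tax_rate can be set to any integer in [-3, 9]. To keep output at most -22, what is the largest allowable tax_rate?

Substituting into the investment equation gives investment = tax_rate - 42.
This gives output = 2*tax_rate - 38.
Require 2*tax_rate - 38 ≤ -22, so tax_rate ≤ 8.
The largest integer in [-3, 9] satisfying this is 8.

tax_rate = 8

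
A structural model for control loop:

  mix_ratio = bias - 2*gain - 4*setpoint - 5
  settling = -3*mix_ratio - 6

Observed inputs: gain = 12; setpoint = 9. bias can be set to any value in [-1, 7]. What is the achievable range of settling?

Substituting into the mix_ratio equation gives mix_ratio = bias - 65.
This gives settling = -3*bias + 189.
Linear in bias, so extremes are at the endpoints: bias = -1 gives settling = 192; bias = 7 gives settling = 168.

168 to 192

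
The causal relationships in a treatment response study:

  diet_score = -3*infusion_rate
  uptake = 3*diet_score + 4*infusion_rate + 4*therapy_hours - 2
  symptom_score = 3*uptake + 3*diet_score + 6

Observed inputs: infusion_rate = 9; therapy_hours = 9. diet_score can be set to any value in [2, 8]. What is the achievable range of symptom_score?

Intervening on diet_score fixes its value directly, overriding its dependence on infusion_rate.
Substituting into the uptake equation gives uptake = 3*diet_score + 70.
Substituting into the symptom_score equation gives symptom_score = 12*diet_score + 216.
Linear in diet_score, so extremes are at the endpoints: diet_score = 2 gives symptom_score = 240; diet_score = 8 gives symptom_score = 312.

240 to 312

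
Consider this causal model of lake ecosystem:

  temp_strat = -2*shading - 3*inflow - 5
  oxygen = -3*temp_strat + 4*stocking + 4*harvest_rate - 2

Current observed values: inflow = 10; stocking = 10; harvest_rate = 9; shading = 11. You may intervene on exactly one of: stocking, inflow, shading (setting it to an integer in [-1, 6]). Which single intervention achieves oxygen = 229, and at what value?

set stocking = 6

Intervening on stocking: with other inputs at their observed values, oxygen = 4*stocking + 205. Solving for 229 gives stocking = 6, within [-1, 6].
Intervening on inflow: oxygen = 9*inflow + 155. Reaching 229 requires inflow = 74/9, not an integer.
Intervening on shading: oxygen = 6*shading + 179. Reaching 229 requires shading = 25/3, not an integer.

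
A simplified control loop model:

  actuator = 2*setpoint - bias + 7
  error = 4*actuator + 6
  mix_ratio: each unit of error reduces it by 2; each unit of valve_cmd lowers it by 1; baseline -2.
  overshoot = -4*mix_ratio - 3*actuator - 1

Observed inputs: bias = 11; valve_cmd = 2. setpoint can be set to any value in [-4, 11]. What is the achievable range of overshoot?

Substituting into the actuator equation gives actuator = 2*setpoint - 4.
This gives error = 8*setpoint - 10.
This gives mix_ratio = -16*setpoint + 16.
So overshoot = 58*setpoint - 53.
Linear in setpoint, so extremes are at the endpoints: setpoint = -4 gives overshoot = -285; setpoint = 11 gives overshoot = 585.

-285 to 585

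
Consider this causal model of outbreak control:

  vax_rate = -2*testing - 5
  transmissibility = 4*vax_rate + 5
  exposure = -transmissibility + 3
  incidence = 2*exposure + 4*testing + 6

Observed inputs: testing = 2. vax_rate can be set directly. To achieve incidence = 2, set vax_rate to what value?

Intervening on vax_rate fixes its value directly, overriding its dependence on testing.
Substituting into the exposure equation gives exposure = -4*vax_rate - 2.
incidence becomes -8*vax_rate + 10.
Solve -8*vax_rate + 10 = 2: vax_rate = (2 - 10) / -8 = 1.

vax_rate = 1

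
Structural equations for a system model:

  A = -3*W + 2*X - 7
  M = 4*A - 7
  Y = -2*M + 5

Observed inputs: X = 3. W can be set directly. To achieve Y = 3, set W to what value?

W = -1

Substituting into the A equation gives A = -3*W - 1.
This gives M = -12*W - 11.
Substituting into the Y equation gives Y = 24*W + 27.
Solve 24*W + 27 = 3: W = (3 - 27) / 24 = -1.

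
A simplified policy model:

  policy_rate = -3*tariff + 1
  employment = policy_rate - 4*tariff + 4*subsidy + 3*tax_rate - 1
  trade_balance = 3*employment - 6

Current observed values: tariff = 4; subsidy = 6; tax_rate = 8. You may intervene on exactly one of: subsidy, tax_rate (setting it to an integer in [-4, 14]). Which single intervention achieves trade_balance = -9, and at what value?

Intervening on subsidy: trade_balance = 12*subsidy - 18. Reaching -9 requires subsidy = 3/4, not an integer.
Intervening on tax_rate: with other inputs at their observed values, trade_balance = 9*tax_rate - 18. Solving for -9 gives tax_rate = 1, within [-4, 14].

set tax_rate = 1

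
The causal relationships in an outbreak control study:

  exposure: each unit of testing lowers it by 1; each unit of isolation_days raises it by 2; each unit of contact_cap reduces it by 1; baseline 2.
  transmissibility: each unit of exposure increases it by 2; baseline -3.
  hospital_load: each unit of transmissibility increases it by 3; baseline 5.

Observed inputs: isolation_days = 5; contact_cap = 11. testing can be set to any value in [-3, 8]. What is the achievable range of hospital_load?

Substituting into the exposure equation gives exposure = -testing + 1.
This gives transmissibility = -2*testing - 1.
This gives hospital_load = -6*testing + 2.
Linear in testing, so extremes are at the endpoints: testing = -3 gives hospital_load = 20; testing = 8 gives hospital_load = -46.

-46 to 20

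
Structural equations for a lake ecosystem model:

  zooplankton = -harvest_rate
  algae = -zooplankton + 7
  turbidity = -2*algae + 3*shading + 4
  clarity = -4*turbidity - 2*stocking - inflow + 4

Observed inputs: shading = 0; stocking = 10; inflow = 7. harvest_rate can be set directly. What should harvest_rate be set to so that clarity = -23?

harvest_rate = -5

Substituting into the algae equation gives algae = harvest_rate + 7.
Substituting into the turbidity equation gives turbidity = -2*harvest_rate - 10.
Substituting into the clarity equation gives clarity = 8*harvest_rate + 17.
Solve 8*harvest_rate + 17 = -23: harvest_rate = (-23 - 17) / 8 = -5.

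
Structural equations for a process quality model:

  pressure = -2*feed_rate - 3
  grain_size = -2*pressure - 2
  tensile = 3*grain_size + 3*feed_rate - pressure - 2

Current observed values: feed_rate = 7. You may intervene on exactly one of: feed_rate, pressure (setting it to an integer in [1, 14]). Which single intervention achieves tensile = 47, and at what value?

set feed_rate = 2

Intervening on feed_rate: with other inputs at their observed values, tensile = 17*feed_rate + 13. Solving for 47 gives feed_rate = 2, within [1, 14].
Intervening on pressure: tensile = -7*pressure + 13. Reaching 47 requires pressure = -34/7, not an integer.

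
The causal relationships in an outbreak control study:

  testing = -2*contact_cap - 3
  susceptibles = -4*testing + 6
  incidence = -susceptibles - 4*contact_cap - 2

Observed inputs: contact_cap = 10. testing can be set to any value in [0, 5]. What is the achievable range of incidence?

-48 to -28

Intervening on testing fixes its value directly, overriding its dependence on contact_cap.
Substituting into the incidence equation gives incidence = 4*testing - 48.
Linear in testing, so extremes are at the endpoints: testing = 0 gives incidence = -48; testing = 5 gives incidence = -28.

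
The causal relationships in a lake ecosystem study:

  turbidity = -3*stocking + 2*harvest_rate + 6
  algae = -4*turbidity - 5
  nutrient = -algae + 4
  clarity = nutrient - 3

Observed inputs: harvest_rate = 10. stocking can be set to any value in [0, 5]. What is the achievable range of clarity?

Substituting into the turbidity equation gives turbidity = -3*stocking + 26.
So algae = 12*stocking - 109.
Substituting into the nutrient equation gives nutrient = -12*stocking + 113.
Substituting into the clarity equation gives clarity = -12*stocking + 110.
Linear in stocking, so extremes are at the endpoints: stocking = 0 gives clarity = 110; stocking = 5 gives clarity = 50.

50 to 110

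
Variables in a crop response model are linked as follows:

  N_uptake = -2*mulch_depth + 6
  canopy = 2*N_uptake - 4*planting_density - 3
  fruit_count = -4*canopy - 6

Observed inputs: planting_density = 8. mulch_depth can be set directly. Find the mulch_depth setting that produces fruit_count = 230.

Substituting into the canopy equation gives canopy = -4*mulch_depth - 23.
So fruit_count = 16*mulch_depth + 86.
Solve 16*mulch_depth + 86 = 230: mulch_depth = (230 - 86) / 16 = 9.

mulch_depth = 9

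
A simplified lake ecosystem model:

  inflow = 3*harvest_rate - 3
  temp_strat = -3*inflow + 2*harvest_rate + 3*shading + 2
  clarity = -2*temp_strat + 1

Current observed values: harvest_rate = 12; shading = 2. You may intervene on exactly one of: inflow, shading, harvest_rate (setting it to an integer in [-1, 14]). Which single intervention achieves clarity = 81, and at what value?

set shading = 11

Intervening on inflow: clarity = 6*inflow - 63. Reaching 81 requires inflow = 24, outside [-1, 14].
Intervening on shading: with other inputs at their observed values, clarity = -6*shading + 147. Solving for 81 gives shading = 11, within [-1, 14].
Intervening on harvest_rate: clarity = 14*harvest_rate - 33. Reaching 81 requires harvest_rate = 57/7, not an integer.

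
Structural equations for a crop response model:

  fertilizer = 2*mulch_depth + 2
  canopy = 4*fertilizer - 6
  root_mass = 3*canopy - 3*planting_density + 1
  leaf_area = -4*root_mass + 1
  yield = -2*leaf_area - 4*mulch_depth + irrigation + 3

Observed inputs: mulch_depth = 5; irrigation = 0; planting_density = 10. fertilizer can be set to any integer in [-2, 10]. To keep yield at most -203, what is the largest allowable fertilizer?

fertilizer = 2

Intervening on fertilizer fixes its value directly, overriding its dependence on mulch_depth.
Substituting into the root_mass equation gives root_mass = 12*fertilizer - 47.
Substituting into the leaf_area equation gives leaf_area = -48*fertilizer + 189.
This gives yield = 96*fertilizer - 395.
Require 96*fertilizer - 395 ≤ -203, so fertilizer ≤ 2.
The largest integer in [-2, 10] satisfying this is 2.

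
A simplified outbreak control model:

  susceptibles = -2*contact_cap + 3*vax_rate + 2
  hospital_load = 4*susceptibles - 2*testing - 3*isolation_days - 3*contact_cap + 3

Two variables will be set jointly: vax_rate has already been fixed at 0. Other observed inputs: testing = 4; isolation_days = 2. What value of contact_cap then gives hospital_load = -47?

With vax_rate held at 0:
Substituting into the susceptibles equation gives susceptibles = -2*contact_cap + 2.
hospital_load becomes -11*contact_cap - 3.
Solve -11*contact_cap - 3 = -47: contact_cap = (-47 + 3) / -11 = 4.

contact_cap = 4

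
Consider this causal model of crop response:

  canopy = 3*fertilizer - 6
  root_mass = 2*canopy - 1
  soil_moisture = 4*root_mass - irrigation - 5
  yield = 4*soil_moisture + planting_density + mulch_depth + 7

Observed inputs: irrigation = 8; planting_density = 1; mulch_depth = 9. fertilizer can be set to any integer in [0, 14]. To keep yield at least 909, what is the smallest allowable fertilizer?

Substituting into the root_mass equation gives root_mass = 6*fertilizer - 13.
Substituting into the soil_moisture equation gives soil_moisture = 24*fertilizer - 65.
Substituting into the yield equation gives yield = 96*fertilizer - 243.
Require 96*fertilizer - 243 ≥ 909, so fertilizer ≥ 12.
The smallest integer in [0, 14] satisfying this is 12.

fertilizer = 12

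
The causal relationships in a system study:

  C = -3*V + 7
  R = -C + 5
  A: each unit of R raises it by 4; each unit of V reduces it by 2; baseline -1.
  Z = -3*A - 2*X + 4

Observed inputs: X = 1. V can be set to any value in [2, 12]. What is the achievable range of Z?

Substituting into the R equation gives R = 3*V - 2.
This gives A = 10*V - 9.
So Z = -30*V + 29.
Linear in V, so extremes are at the endpoints: V = 2 gives Z = -31; V = 12 gives Z = -331.

-331 to -31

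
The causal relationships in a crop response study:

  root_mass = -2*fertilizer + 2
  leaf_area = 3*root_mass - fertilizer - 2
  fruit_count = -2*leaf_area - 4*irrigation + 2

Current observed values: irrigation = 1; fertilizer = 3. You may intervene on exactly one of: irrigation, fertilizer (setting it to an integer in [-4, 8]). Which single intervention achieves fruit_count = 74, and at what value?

Intervening on irrigation: fruit_count = -4*irrigation + 36. Reaching 74 requires irrigation = -19/2, not an integer.
Intervening on fertilizer: with other inputs at their observed values, fruit_count = 14*fertilizer - 10. Solving for 74 gives fertilizer = 6, within [-4, 8].

set fertilizer = 6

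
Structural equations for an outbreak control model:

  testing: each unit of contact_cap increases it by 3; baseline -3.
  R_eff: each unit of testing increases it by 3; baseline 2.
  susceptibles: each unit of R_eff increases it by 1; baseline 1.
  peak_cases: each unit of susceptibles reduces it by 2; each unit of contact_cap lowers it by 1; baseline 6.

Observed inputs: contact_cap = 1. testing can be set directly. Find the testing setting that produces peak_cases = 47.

Intervening on testing fixes its value directly, overriding its dependence on contact_cap.
Substituting into the susceptibles equation gives susceptibles = 3*testing + 3.
So peak_cases = -6*testing - 1.
Solve -6*testing - 1 = 47: testing = (47 + 1) / -6 = -8.

testing = -8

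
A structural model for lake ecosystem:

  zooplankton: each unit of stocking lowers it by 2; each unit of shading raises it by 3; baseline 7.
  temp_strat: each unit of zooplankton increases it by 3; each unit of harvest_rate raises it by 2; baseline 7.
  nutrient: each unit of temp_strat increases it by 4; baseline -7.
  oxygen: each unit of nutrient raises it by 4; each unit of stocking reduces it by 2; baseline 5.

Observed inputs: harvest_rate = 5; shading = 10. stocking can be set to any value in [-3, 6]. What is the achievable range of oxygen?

1437 to 2319

Substituting into the zooplankton equation gives zooplankton = -2*stocking + 37.
Substituting into the temp_strat equation gives temp_strat = -6*stocking + 128.
Substituting into the nutrient equation gives nutrient = -24*stocking + 505.
This gives oxygen = -98*stocking + 2025.
Linear in stocking, so extremes are at the endpoints: stocking = -3 gives oxygen = 2319; stocking = 6 gives oxygen = 1437.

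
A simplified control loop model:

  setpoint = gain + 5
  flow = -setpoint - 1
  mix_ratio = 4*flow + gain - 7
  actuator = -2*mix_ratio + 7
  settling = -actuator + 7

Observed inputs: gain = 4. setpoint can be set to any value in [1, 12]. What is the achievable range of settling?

-110 to -22

Intervening on setpoint fixes its value directly, overriding its dependence on gain.
Substituting into the mix_ratio equation gives mix_ratio = -4*setpoint - 7.
Substituting into the actuator equation gives actuator = 8*setpoint + 21.
Substituting into the settling equation gives settling = -8*setpoint - 14.
Linear in setpoint, so extremes are at the endpoints: setpoint = 1 gives settling = -22; setpoint = 12 gives settling = -110.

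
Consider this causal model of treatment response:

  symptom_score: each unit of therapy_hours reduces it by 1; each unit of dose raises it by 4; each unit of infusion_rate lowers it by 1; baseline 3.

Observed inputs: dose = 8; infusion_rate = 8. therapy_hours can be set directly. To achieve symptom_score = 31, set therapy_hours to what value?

therapy_hours = -4

Substituting into the symptom_score equation gives symptom_score = -therapy_hours + 27.
Solve -therapy_hours + 27 = 31: therapy_hours = (31 - 27) / -1 = -4.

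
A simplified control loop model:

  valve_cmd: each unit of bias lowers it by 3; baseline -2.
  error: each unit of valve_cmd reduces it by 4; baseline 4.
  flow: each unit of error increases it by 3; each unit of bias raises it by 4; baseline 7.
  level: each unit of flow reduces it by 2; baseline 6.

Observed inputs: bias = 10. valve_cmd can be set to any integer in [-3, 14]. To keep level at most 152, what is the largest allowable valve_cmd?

valve_cmd = 11

Intervening on valve_cmd fixes its value directly, overriding its dependence on bias.
Substituting into the flow equation gives flow = -12*valve_cmd + 59.
This gives level = 24*valve_cmd - 112.
Require 24*valve_cmd - 112 ≤ 152, so valve_cmd ≤ 11.
The largest integer in [-3, 14] satisfying this is 11.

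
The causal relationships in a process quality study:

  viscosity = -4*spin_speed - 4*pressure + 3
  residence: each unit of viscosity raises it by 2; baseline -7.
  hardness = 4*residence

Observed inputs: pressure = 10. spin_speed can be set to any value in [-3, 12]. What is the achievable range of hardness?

Substituting into the viscosity equation gives viscosity = -4*spin_speed - 37.
Substituting into the residence equation gives residence = -8*spin_speed - 81.
hardness becomes -32*spin_speed - 324.
Linear in spin_speed, so extremes are at the endpoints: spin_speed = -3 gives hardness = -228; spin_speed = 12 gives hardness = -708.

-708 to -228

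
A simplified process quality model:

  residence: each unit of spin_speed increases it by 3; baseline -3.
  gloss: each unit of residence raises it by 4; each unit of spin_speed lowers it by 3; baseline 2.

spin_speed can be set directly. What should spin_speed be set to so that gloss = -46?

Substituting into the gloss equation gives gloss = 9*spin_speed - 10.
Solve 9*spin_speed - 10 = -46: spin_speed = (-46 + 10) / 9 = -4.

spin_speed = -4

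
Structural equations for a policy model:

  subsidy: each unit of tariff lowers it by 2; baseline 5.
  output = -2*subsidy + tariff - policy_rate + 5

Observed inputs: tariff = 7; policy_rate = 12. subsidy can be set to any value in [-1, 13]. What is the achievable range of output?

-26 to 2

Intervening on subsidy fixes its value directly, overriding its dependence on tariff.
Substituting into the output equation gives output = -2*subsidy.
Linear in subsidy, so extremes are at the endpoints: subsidy = -1 gives output = 2; subsidy = 13 gives output = -26.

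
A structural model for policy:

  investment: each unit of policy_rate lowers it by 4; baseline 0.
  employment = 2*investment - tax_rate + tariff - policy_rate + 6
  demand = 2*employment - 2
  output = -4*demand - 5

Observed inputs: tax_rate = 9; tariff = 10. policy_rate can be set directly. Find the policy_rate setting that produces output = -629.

policy_rate = -8

Substituting into the employment equation gives employment = -9*policy_rate + 7.
This gives demand = -18*policy_rate + 12.
Substituting into the output equation gives output = 72*policy_rate - 53.
Solve 72*policy_rate - 53 = -629: policy_rate = (-629 + 53) / 72 = -8.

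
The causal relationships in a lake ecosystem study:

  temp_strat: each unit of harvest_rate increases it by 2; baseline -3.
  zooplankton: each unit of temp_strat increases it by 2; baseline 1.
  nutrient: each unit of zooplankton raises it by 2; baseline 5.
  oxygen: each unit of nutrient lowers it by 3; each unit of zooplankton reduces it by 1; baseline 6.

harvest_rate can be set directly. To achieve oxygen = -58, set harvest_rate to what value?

harvest_rate = 3

Substituting into the zooplankton equation gives zooplankton = 4*harvest_rate - 5.
nutrient becomes 8*harvest_rate - 5.
Substituting into the oxygen equation gives oxygen = -28*harvest_rate + 26.
Solve -28*harvest_rate + 26 = -58: harvest_rate = (-58 - 26) / -28 = 3.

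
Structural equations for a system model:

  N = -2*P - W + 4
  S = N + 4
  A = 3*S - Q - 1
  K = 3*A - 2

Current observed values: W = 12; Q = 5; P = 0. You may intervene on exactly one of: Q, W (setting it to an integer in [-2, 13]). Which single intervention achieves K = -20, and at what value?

set W = 8

Intervening on Q: K = -3*Q - 41. Reaching -20 requires Q = -7, outside [-2, 13].
Intervening on W: with other inputs at their observed values, K = -9*W + 52. Solving for -20 gives W = 8, within [-2, 13].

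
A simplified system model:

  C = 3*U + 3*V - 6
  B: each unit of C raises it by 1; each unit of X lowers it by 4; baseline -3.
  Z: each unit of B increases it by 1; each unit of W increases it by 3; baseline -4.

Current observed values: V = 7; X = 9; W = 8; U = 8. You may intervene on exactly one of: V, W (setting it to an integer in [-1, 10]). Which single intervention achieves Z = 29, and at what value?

set V = 10

Intervening on V: with other inputs at their observed values, Z = 3*V - 1. Solving for 29 gives V = 10, within [-1, 10].
Intervening on W: Z = 3*W - 4. Reaching 29 requires W = 11, outside [-1, 10].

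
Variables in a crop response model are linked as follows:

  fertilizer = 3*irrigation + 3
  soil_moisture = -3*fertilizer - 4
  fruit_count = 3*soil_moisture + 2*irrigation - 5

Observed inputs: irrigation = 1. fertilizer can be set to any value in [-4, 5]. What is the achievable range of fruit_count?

-60 to 21

Intervening on fertilizer fixes its value directly, overriding its dependence on irrigation.
Substituting into the fruit_count equation gives fruit_count = -9*fertilizer - 15.
Linear in fertilizer, so extremes are at the endpoints: fertilizer = -4 gives fruit_count = 21; fertilizer = 5 gives fruit_count = -60.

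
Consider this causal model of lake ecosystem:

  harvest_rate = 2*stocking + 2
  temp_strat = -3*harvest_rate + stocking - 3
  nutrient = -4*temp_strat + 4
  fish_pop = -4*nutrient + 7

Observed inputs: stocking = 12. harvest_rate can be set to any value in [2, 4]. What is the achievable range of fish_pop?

-57 to 39

Intervening on harvest_rate fixes its value directly, overriding its dependence on stocking.
Substituting into the temp_strat equation gives temp_strat = -3*harvest_rate + 9.
So nutrient = 12*harvest_rate - 32.
Substituting into the fish_pop equation gives fish_pop = -48*harvest_rate + 135.
Linear in harvest_rate, so extremes are at the endpoints: harvest_rate = 2 gives fish_pop = 39; harvest_rate = 4 gives fish_pop = -57.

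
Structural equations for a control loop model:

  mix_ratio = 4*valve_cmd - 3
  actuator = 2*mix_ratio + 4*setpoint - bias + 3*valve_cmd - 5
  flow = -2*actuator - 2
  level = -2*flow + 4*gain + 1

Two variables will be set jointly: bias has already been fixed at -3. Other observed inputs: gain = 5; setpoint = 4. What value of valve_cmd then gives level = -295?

valve_cmd = -8

With bias held at -3:
Substituting into the actuator equation gives actuator = 11*valve_cmd + 8.
So flow = -22*valve_cmd - 18.
Substituting into the level equation gives level = 44*valve_cmd + 57.
Solve 44*valve_cmd + 57 = -295: valve_cmd = (-295 - 57) / 44 = -8.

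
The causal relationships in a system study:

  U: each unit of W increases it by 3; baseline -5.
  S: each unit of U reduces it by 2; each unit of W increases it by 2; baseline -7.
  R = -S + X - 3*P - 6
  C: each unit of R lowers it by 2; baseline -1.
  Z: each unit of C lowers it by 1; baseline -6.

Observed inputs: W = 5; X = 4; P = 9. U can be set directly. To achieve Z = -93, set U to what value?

Intervening on U fixes its value directly, overriding its dependence on W.
Substituting into the S equation gives S = -2*U + 3.
So R = 2*U - 32.
Substituting into the C equation gives C = -4*U + 63.
Z becomes 4*U - 69.
Solve 4*U - 69 = -93: U = (-93 + 69) / 4 = -6.

U = -6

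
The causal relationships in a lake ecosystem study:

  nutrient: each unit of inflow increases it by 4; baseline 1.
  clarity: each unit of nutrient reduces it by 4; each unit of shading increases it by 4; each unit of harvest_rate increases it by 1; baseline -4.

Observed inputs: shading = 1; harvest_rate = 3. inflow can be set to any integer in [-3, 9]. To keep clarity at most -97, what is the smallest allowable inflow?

inflow = 6

Substituting into the clarity equation gives clarity = -16*inflow - 1.
Require -16*inflow - 1 ≤ -97, so inflow ≥ 6.
The smallest integer in [-3, 9] satisfying this is 6.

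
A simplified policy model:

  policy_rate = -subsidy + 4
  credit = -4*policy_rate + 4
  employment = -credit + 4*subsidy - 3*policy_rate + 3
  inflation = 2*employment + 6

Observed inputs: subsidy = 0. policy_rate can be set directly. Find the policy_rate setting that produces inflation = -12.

Intervening on policy_rate fixes its value directly, overriding its dependence on subsidy.
Substituting into the employment equation gives employment = policy_rate - 1.
Substituting into the inflation equation gives inflation = 2*policy_rate + 4.
Solve 2*policy_rate + 4 = -12: policy_rate = (-12 - 4) / 2 = -8.

policy_rate = -8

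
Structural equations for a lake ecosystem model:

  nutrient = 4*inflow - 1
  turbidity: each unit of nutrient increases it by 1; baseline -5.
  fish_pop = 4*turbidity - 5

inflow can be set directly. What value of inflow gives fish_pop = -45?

inflow = -1

Substituting into the turbidity equation gives turbidity = 4*inflow - 6.
Substituting into the fish_pop equation gives fish_pop = 16*inflow - 29.
Solve 16*inflow - 29 = -45: inflow = (-45 + 29) / 16 = -1.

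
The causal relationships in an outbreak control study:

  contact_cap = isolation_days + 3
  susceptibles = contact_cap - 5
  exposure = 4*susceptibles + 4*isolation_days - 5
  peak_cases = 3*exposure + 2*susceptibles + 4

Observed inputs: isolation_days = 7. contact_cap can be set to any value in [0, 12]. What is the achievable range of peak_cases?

Intervening on contact_cap fixes its value directly, overriding its dependence on isolation_days.
Substituting into the exposure equation gives exposure = 4*contact_cap + 3.
Substituting into the peak_cases equation gives peak_cases = 14*contact_cap + 3.
Linear in contact_cap, so extremes are at the endpoints: contact_cap = 0 gives peak_cases = 3; contact_cap = 12 gives peak_cases = 171.

3 to 171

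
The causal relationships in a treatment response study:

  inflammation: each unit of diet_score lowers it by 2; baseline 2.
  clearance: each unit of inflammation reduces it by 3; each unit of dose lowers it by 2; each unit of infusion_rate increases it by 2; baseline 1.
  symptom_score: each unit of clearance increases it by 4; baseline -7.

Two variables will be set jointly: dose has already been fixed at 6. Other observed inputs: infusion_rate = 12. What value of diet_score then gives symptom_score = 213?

With dose held at 6:
Substituting into the clearance equation gives clearance = 6*diet_score + 7.
Substituting into the symptom_score equation gives symptom_score = 24*diet_score + 21.
Solve 24*diet_score + 21 = 213: diet_score = (213 - 21) / 24 = 8.

diet_score = 8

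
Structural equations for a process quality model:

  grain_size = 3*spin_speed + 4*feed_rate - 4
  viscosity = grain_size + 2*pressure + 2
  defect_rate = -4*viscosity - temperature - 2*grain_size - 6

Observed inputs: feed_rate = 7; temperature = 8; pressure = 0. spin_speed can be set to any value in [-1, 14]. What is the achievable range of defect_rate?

-418 to -148

Substituting into the grain_size equation gives grain_size = 3*spin_speed + 24.
viscosity becomes 3*spin_speed + 26.
This gives defect_rate = -18*spin_speed - 166.
Linear in spin_speed, so extremes are at the endpoints: spin_speed = -1 gives defect_rate = -148; spin_speed = 14 gives defect_rate = -418.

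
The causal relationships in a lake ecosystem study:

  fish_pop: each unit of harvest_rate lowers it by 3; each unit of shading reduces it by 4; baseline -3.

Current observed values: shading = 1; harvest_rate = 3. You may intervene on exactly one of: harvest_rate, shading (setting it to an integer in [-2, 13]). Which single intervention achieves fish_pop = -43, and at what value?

Intervening on harvest_rate: with other inputs at their observed values, fish_pop = -3*harvest_rate - 7. Solving for -43 gives harvest_rate = 12, within [-2, 13].
Intervening on shading: fish_pop = -4*shading - 12. Reaching -43 requires shading = 31/4, not an integer.

set harvest_rate = 12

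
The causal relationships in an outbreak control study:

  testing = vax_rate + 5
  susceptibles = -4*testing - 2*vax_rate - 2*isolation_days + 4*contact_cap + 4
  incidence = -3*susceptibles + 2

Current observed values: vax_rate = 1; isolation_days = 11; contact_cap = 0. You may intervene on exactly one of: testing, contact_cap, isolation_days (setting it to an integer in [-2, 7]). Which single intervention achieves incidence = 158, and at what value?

set contact_cap = -2

Intervening on testing: incidence = 12*testing + 62. Reaching 158 requires testing = 8, outside [-2, 7].
Intervening on contact_cap: with other inputs at their observed values, incidence = -12*contact_cap + 134. Solving for 158 gives contact_cap = -2, within [-2, 7].
Intervening on isolation_days: incidence = 6*isolation_days + 68. Reaching 158 requires isolation_days = 15, outside [-2, 7].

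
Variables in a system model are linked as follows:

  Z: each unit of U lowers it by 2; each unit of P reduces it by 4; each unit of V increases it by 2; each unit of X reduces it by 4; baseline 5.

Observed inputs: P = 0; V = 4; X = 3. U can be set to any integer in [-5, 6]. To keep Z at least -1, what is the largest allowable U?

Substituting into the Z equation gives Z = -2*U + 1.
Require -2*U + 1 ≥ -1, so U ≤ 1.
The largest integer in [-5, 6] satisfying this is 1.

U = 1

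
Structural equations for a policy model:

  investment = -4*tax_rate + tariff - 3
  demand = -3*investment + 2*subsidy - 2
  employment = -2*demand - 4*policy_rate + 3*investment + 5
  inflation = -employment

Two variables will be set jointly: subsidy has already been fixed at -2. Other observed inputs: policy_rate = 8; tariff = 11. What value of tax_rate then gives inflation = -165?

tax_rate = -3

With subsidy held at -2:
Substituting into the investment equation gives investment = -4*tax_rate + 8.
Substituting into the demand equation gives demand = 12*tax_rate - 30.
Substituting into the employment equation gives employment = -36*tax_rate + 57.
Substituting into the inflation equation gives inflation = 36*tax_rate - 57.
Solve 36*tax_rate - 57 = -165: tax_rate = (-165 + 57) / 36 = -3.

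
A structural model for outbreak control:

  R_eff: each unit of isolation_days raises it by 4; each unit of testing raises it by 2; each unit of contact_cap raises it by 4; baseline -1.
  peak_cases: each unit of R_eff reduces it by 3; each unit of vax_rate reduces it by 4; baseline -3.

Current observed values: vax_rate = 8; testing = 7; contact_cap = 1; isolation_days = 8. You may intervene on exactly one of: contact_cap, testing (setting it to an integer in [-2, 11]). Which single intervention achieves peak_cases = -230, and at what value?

Intervening on contact_cap: with other inputs at their observed values, peak_cases = -12*contact_cap - 170. Solving for -230 gives contact_cap = 5, within [-2, 11].
Intervening on testing: peak_cases = -6*testing - 140. Reaching -230 requires testing = 15, outside [-2, 11].

set contact_cap = 5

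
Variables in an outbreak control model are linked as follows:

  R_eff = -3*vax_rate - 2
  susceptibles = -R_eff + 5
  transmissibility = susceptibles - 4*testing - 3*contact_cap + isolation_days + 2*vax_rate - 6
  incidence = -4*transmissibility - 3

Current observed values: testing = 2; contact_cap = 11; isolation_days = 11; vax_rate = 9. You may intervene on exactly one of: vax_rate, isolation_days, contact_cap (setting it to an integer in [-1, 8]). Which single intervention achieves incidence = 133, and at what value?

set vax_rate = -1

Intervening on vax_rate: with other inputs at their observed values, incidence = -20*vax_rate + 113. Solving for 133 gives vax_rate = -1, within [-1, 8].
Intervening on isolation_days: incidence = -4*isolation_days - 23. Reaching 133 requires isolation_days = -39, outside [-1, 8].
Intervening on contact_cap: incidence = 12*contact_cap - 199. Reaching 133 requires contact_cap = 83/3, not an integer.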